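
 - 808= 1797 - 2605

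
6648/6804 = 554/567= 0.98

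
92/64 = 23/16 = 1.44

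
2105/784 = 2105/784 = 2.68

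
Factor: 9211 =61^1* 151^1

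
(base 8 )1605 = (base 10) 901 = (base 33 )RA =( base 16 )385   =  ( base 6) 4101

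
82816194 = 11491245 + 71324949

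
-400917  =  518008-918925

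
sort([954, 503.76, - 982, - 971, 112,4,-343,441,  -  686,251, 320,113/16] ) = [-982, -971,-686, - 343,4,113/16,112 , 251,320,  441,503.76, 954]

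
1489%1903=1489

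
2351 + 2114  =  4465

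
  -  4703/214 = - 4703/214= - 21.98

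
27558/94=293+8/47 = 293.17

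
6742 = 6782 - 40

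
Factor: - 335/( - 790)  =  2^(- 1)*67^1* 79^( - 1) = 67/158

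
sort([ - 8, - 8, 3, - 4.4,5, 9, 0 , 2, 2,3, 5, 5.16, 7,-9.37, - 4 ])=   [- 9.37,- 8, - 8,- 4.4, -4, 0, 2,  2,  3,3, 5, 5, 5.16, 7, 9]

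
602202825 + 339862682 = 942065507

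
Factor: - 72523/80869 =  - 11^1*17^( - 1)*19^1*67^(-1)*71^(-1)*347^1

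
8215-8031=184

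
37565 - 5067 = 32498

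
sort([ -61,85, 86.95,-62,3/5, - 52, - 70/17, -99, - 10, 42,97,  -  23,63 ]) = [-99, - 62,  -  61, - 52,  -  23,  -  10, - 70/17, 3/5,  42 , 63,85,86.95, 97]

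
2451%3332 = 2451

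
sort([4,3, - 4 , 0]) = [ - 4,0,  3,4]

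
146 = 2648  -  2502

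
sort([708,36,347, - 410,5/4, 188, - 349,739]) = [  -  410, - 349,5/4, 36,188,347,708,  739] 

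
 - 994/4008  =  -497/2004= - 0.25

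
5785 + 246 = 6031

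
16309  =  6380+9929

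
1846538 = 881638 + 964900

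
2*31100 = 62200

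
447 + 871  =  1318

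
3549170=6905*514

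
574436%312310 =262126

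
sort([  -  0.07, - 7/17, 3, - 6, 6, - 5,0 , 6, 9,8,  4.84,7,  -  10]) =[ - 10,-6 ,  -  5,  -  7/17, - 0.07,  0, 3,4.84,6,6,7, 8, 9]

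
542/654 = 271/327 = 0.83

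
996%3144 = 996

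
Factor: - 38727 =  - 3^2*13^1*331^1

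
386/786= 193/393 = 0.49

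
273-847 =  - 574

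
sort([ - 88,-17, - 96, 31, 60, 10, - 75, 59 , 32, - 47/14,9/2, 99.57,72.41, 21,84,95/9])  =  [ - 96 , - 88, - 75,-17, - 47/14,9/2,10, 95/9, 21,31, 32, 59, 60 , 72.41,  84, 99.57]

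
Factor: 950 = 2^1 *5^2* 19^1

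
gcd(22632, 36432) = 552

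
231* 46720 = 10792320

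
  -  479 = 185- 664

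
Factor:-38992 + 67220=2^2*7057^1 = 28228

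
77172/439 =77172/439= 175.79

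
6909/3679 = 6909/3679 = 1.88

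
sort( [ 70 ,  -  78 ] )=[ -78 , 70 ]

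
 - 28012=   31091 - 59103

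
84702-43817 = 40885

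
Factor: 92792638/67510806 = 46396319/33755403 = 3^( - 1)* 11^( - 1)*911^1*50929^1*1022891^( - 1)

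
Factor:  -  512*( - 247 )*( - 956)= -2^11 *13^1*19^1* 239^1 = - 120899584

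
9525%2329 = 209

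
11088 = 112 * 99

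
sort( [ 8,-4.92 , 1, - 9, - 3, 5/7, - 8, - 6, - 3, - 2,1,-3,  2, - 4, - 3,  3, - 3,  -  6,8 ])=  [ - 9, - 8, - 6 , - 6 ,- 4.92, - 4, - 3, - 3, - 3,-3, - 3,-2,5/7, 1,1,2,3,8,8]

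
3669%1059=492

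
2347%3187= 2347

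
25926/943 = 27 + 465/943 = 27.49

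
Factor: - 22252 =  - 2^2*5563^1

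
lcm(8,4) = 8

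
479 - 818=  -339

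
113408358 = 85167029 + 28241329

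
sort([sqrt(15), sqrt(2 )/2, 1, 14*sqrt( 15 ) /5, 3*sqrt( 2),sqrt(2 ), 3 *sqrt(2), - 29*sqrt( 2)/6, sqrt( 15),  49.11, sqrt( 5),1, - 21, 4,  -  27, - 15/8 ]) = [  -  27,  -  21, - 29*sqrt( 2 ) /6, - 15/8,sqrt( 2 )/2, 1, 1, sqrt( 2), sqrt( 5 ),sqrt( 15), sqrt ( 15), 4, 3*sqrt( 2 ), 3*sqrt( 2 ),14*sqrt(15)/5, 49.11]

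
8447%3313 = 1821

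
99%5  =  4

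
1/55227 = 1/55227 = 0.00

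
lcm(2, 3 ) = 6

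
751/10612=751/10612 = 0.07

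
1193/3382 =1193/3382= 0.35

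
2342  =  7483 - 5141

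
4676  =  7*668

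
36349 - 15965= 20384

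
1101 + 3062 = 4163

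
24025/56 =24025/56 = 429.02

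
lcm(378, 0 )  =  0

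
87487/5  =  87487/5= 17497.40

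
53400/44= 1213 + 7/11 = 1213.64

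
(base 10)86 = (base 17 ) 51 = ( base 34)2I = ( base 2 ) 1010110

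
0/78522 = 0 = 0.00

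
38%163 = 38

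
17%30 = 17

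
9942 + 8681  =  18623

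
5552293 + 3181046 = 8733339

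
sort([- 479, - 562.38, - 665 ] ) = [ - 665, - 562.38, - 479] 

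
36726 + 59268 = 95994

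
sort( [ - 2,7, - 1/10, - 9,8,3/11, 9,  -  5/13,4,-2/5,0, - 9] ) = [ - 9 , - 9,  -  2, - 2/5, - 5/13, - 1/10,0,3/11,4,7, 8, 9] 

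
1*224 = 224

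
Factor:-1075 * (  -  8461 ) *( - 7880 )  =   -2^3 *5^3 * 43^1 * 197^1  *8461^1  =  -71673131000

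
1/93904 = 1/93904 = 0.00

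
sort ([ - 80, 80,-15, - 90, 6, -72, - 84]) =[ - 90, - 84,-80,  -  72,-15,6,  80 ]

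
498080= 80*6226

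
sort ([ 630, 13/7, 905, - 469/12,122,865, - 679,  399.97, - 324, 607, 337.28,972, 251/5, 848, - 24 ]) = [ - 679 , - 324, - 469/12,  -  24 , 13/7,  251/5,122,337.28,399.97, 607, 630,848,865,905, 972 ]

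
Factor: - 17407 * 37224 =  - 2^3*3^2*11^1*13^2 * 47^1  *103^1  =  - 647958168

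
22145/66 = 22145/66 =335.53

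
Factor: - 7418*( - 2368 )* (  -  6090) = -106975868160= - 2^8*3^1*5^1*7^1*29^1*37^1 * 3709^1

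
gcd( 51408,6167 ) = 7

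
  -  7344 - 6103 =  - 13447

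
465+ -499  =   - 34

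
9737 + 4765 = 14502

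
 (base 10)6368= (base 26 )9ao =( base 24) b18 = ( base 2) 1100011100000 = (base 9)8655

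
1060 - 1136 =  - 76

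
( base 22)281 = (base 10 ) 1145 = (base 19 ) 335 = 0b10001111001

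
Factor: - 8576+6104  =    -  2^3 *3^1*103^1  =  - 2472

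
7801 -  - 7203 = 15004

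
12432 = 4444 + 7988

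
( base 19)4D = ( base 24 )3h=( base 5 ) 324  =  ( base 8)131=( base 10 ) 89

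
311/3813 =311/3813 = 0.08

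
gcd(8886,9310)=2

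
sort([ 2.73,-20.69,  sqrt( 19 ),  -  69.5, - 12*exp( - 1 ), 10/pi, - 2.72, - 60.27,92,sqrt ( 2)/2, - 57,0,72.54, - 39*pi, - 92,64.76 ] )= [ - 39 * pi  , - 92, - 69.5, - 60.27, - 57, - 20.69, - 12 *exp(-1),-2.72,0 , sqrt(2)/2,2.73,10/pi,sqrt ( 19),64.76, 72.54, 92 ] 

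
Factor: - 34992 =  -2^4*3^7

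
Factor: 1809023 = 257^1 * 7039^1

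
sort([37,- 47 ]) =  [-47,37]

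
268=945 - 677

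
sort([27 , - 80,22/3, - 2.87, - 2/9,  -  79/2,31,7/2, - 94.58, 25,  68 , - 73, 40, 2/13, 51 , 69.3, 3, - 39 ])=[-94.58, - 80, - 73, - 79/2, - 39, - 2.87, - 2/9, 2/13, 3, 7/2, 22/3, 25, 27 , 31,40, 51, 68,69.3] 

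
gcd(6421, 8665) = 1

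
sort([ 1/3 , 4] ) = [ 1/3, 4 ]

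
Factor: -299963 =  - 79^1 * 3797^1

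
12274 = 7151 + 5123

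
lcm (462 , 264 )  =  1848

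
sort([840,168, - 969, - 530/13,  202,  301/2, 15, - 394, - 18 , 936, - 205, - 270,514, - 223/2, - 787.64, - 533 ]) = [ - 969, - 787.64 , - 533,-394, - 270, - 205, - 223/2,-530/13, - 18,15, 301/2,168, 202, 514,840,936]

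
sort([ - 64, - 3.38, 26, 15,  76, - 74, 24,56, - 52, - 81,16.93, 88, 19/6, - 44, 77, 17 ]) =[ - 81, - 74, - 64, - 52, - 44,  -  3.38, 19/6,15,16.93, 17, 24,26, 56,76, 77, 88]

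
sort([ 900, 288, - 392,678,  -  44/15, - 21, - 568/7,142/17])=[ - 392, - 568/7, - 21 ,-44/15,  142/17,288,678,900]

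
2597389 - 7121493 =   -  4524104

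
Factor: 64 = 2^6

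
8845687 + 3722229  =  12567916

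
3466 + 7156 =10622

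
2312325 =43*53775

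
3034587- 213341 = 2821246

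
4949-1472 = 3477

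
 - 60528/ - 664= 7566/83 = 91.16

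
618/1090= 309/545= 0.57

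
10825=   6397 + 4428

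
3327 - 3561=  - 234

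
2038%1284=754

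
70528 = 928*76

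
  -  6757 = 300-7057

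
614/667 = 614/667 = 0.92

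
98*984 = 96432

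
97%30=7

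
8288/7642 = 4144/3821 =1.08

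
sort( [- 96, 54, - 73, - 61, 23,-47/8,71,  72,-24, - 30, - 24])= [ - 96, - 73, - 61, - 30,- 24, -24, - 47/8,23,54, 71, 72]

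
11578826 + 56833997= 68412823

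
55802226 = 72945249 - 17143023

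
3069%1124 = 821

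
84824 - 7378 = 77446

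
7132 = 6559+573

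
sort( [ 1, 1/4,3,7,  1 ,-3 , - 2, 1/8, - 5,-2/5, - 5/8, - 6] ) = [-6,- 5,-3, - 2, - 5/8, - 2/5 , 1/8, 1/4, 1, 1, 3,7 ] 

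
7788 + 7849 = 15637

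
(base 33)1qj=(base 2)11110101110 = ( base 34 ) 1NS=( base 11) 1528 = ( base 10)1966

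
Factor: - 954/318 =-3= - 3^1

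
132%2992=132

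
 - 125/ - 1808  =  125/1808 =0.07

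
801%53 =6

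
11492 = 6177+5315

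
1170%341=147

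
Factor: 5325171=3^1*1091^1*1627^1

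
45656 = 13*3512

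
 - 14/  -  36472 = 7/18236 = 0.00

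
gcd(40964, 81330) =2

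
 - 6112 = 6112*( - 1 )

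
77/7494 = 77/7494 =0.01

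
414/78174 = 23/4343 = 0.01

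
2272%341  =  226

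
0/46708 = 0 = 0.00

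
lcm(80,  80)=80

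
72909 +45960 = 118869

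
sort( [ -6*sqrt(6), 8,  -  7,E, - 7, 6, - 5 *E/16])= [ - 6*sqrt( 6), -7, - 7, - 5 * E/16, E, 6 , 8] 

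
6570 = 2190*3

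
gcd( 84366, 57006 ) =18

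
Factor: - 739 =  - 739^1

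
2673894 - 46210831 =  - 43536937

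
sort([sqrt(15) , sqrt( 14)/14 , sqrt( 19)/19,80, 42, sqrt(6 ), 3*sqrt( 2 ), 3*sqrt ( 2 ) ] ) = [ sqrt ( 19)/19,sqrt(14)/14, sqrt(6 ), sqrt( 15 ),  3*sqrt(2),3*sqrt( 2),42 , 80]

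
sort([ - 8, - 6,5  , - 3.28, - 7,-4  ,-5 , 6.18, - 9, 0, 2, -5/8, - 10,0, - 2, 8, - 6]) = [ - 10, - 9, - 8, - 7, - 6, - 6, - 5,-4,-3.28, - 2, - 5/8, 0, 0 , 2, 5,6.18, 8 ]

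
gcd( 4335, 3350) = 5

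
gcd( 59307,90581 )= 1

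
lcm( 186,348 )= 10788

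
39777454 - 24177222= 15600232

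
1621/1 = 1621 = 1621.00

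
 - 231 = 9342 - 9573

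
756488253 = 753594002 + 2894251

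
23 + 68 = 91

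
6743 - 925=5818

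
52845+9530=62375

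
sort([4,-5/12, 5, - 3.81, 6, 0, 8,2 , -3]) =[ - 3.81,-3, - 5/12, 0,  2, 4,5,6, 8 ]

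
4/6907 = 4/6907 =0.00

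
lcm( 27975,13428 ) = 335700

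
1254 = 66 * 19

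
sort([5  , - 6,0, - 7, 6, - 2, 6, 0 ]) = [ - 7, - 6, - 2, 0,0, 5, 6, 6]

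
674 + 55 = 729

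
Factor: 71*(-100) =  - 2^2*5^2*71^1 = - 7100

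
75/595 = 15/119 = 0.13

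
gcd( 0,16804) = 16804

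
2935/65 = 45 + 2/13  =  45.15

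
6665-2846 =3819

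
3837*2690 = 10321530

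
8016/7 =1145 + 1/7 = 1145.14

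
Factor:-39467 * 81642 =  - 3222164814 = - 2^1*3^1*11^1 * 61^1 * 647^1 * 1237^1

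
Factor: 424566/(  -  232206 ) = -3^1*13^( - 2 )*103^1 = - 309/169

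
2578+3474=6052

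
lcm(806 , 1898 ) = 58838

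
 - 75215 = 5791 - 81006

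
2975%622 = 487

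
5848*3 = 17544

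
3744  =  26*144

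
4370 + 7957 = 12327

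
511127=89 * 5743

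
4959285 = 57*87005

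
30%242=30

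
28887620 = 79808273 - 50920653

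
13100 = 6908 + 6192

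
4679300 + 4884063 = 9563363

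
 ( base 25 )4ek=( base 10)2870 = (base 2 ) 101100110110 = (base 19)7i1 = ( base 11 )217a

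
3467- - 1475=4942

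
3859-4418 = -559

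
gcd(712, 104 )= 8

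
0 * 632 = 0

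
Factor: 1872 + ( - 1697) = 5^2 * 7^1 = 175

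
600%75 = 0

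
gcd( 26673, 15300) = 51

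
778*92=71576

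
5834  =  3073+2761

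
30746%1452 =254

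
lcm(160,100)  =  800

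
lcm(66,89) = 5874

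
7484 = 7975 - 491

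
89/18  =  4 + 17/18 = 4.94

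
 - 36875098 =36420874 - 73295972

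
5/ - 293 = -1 + 288/293=- 0.02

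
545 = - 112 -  - 657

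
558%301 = 257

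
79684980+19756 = 79704736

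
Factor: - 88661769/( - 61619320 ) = 2^( - 3)*3^1*5^( - 1 )*31^( - 2) *229^( - 1)*4221989^1 = 12665967/8802760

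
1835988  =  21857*84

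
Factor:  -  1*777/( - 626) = 2^( - 1)*3^1*7^1*37^1*313^( - 1) = 777/626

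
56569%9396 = 193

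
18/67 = 18/67 = 0.27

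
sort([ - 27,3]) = [ - 27,3]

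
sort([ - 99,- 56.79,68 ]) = [  -  99,-56.79,68]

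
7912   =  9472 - 1560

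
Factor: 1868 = 2^2*467^1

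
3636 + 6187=9823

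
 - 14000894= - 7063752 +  - 6937142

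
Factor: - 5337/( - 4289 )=3^2*593^1*4289^( - 1) 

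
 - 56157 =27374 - 83531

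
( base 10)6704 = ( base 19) iag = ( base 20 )gf4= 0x1a30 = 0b1101000110000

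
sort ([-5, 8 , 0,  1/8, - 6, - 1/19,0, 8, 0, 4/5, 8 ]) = [ - 6,  -  5, - 1/19, 0, 0, 0,1/8,4/5,8, 8 , 8] 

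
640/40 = 16 = 16.00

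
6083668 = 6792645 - 708977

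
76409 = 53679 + 22730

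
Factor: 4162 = 2^1*2081^1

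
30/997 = 30/997  =  0.03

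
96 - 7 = 89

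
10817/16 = 676 + 1/16 = 676.06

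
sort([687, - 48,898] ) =[ - 48,687,898 ] 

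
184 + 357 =541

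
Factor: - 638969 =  - 73^1*8753^1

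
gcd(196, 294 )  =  98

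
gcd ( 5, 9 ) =1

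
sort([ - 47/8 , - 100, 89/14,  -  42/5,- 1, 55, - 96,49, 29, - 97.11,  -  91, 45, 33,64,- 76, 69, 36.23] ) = [ - 100,-97.11, - 96, - 91, - 76, -42/5, - 47/8, - 1,89/14,29,  33,36.23,45,  49,55, 64,  69] 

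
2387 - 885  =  1502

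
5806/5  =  5806/5=1161.20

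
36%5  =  1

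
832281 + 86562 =918843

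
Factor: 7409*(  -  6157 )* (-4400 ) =2^4*5^2*11^1*31^1*47^1*131^1*239^1=200715737200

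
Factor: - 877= - 877^1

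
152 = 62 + 90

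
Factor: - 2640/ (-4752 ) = 3^( - 2 )*5^1= 5/9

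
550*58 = 31900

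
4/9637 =4/9637  =  0.00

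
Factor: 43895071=11^1*17^1*234733^1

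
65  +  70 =135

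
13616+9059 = 22675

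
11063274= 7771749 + 3291525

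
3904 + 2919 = 6823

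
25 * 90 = 2250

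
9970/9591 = 9970/9591 = 1.04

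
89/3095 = 89/3095 = 0.03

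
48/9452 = 12/2363 =0.01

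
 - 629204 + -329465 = -958669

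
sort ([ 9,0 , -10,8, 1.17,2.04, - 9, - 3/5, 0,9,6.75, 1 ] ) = [ - 10,-9,-3/5, 0,0,1,1.17,2.04, 6.75,8, 9,9] 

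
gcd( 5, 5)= 5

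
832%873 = 832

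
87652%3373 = 3327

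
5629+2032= 7661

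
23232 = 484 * 48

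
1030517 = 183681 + 846836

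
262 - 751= - 489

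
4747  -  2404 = 2343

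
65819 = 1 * 65819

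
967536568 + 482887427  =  1450423995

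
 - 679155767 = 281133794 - 960289561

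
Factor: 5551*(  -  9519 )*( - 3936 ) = 207978117984 = 2^5*3^2  *7^1 * 13^1 *19^1*41^1*61^1 * 167^1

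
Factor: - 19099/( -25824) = 2^( - 5)*3^(  -  1 ) * 71^1 = 71/96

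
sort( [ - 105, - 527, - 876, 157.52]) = [ - 876, - 527, - 105, 157.52]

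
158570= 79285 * 2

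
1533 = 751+782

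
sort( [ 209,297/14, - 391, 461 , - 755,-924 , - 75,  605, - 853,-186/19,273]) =[-924, - 853 , - 755,-391, - 75 , - 186/19,297/14,  209, 273, 461,  605]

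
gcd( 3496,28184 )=8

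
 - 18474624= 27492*(-672 )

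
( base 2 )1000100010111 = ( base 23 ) 865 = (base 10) 4375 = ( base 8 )10427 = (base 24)7E7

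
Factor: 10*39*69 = 26910 = 2^1*3^2*5^1*13^1*23^1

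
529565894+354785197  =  884351091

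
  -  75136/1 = -75136 = -  75136.00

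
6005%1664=1013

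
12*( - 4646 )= - 55752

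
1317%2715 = 1317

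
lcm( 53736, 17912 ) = 53736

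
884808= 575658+309150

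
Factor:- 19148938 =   -  2^1*9574469^1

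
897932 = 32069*28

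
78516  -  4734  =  73782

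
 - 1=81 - 82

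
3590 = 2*1795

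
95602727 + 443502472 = 539105199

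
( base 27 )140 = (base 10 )837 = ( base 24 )1AL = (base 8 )1505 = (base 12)599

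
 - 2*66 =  - 132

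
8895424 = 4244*2096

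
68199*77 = 5251323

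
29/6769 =29/6769 = 0.00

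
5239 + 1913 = 7152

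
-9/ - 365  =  9/365=   0.02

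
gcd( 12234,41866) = 2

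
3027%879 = 390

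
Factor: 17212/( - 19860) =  - 3^(-1)*5^( - 1)*13^1 = - 13/15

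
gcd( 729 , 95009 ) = 1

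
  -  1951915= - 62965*31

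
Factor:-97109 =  -19^2 * 269^1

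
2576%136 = 128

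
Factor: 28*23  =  644 = 2^2*7^1*23^1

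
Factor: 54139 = 54139^1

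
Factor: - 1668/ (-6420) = 139/535 = 5^( - 1) *107^(-1)*139^1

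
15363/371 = 41 + 152/371 = 41.41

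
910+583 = 1493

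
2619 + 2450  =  5069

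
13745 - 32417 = -18672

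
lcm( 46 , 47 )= 2162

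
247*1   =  247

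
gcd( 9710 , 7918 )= 2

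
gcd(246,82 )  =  82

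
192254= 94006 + 98248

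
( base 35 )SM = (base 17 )37g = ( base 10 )1002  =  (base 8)1752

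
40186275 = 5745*6995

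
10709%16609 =10709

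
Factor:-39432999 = -3^1*19^1*149^1 * 4643^1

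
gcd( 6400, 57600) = 6400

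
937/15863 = 937/15863  =  0.06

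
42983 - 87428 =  - 44445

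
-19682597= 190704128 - 210386725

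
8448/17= 496 + 16/17= 496.94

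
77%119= 77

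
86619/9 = 28873/3 = 9624.33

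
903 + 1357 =2260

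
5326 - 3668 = 1658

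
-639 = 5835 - 6474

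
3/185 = 3/185 =0.02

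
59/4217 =59/4217 = 0.01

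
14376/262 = 7188/131 = 54.87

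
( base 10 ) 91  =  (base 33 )2p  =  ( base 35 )2l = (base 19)4F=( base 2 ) 1011011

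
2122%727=668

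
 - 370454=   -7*52922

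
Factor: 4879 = 7^1 * 17^1 * 41^1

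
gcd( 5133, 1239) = 177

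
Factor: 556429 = 59^1*9431^1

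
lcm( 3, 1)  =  3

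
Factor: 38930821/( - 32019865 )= - 5^( - 1)*6403973^(-1)*38930821^1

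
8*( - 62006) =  - 496048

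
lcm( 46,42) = 966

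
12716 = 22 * 578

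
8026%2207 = 1405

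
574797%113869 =5452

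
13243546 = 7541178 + 5702368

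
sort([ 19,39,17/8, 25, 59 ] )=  [ 17/8, 19, 25,39, 59]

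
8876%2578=1142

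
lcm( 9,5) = 45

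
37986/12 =6331/2  =  3165.50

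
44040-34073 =9967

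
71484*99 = 7076916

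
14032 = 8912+5120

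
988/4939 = 988/4939 = 0.20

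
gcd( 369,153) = 9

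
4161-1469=2692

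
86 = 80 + 6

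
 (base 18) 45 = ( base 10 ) 77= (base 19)41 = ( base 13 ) 5c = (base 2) 1001101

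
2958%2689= 269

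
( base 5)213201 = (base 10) 7301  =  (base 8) 16205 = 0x1C85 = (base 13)3428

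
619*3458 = 2140502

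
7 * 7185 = 50295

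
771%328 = 115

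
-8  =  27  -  35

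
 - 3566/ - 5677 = 3566/5677=0.63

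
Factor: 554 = 2^1*277^1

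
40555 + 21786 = 62341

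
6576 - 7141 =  - 565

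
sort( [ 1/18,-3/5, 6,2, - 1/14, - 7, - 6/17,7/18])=[-7,-3/5, - 6/17,-1/14,1/18,  7/18,  2, 6 ] 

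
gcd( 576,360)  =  72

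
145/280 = 29/56 = 0.52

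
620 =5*124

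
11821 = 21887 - 10066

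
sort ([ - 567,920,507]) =[ - 567,507, 920]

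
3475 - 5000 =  - 1525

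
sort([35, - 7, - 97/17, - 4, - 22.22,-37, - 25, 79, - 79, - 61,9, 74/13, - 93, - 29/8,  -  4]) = [ - 93, - 79, - 61, - 37, - 25, - 22.22, - 7, - 97/17,- 4, - 4,-29/8, 74/13, 9,  35, 79]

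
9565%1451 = 859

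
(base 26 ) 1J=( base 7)63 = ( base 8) 55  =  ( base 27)1I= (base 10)45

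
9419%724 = 7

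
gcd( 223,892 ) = 223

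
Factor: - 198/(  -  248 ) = 2^( - 2)*3^2*11^1*31^( - 1 ) = 99/124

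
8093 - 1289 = 6804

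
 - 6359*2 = -12718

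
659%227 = 205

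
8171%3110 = 1951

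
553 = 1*553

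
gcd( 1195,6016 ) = 1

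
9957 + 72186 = 82143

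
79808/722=110 + 194/361  =  110.54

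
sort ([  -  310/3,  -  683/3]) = [ - 683/3, - 310/3] 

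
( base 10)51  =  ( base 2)110011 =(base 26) 1P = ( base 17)30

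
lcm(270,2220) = 19980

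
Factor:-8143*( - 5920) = 2^5*5^1*17^1*37^1*479^1=48206560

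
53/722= 53/722   =  0.07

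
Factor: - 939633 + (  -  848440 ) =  - 7^1*157^1*1627^1= -1788073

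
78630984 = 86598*908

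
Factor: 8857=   17^1  *  521^1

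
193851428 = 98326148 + 95525280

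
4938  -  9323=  - 4385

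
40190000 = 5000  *8038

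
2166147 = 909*2383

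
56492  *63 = 3558996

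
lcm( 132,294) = 6468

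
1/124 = 1/124 = 0.01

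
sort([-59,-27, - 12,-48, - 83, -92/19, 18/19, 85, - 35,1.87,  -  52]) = [-83, - 59, - 52,  -  48,  -  35, - 27,-12 ,-92/19, 18/19 , 1.87, 85 ]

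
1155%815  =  340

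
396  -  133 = 263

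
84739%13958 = 991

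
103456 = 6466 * 16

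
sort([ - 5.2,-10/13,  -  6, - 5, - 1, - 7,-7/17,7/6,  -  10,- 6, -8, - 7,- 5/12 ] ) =[ - 10, - 8, - 7, - 7, - 6, -6, - 5.2, - 5, - 1,-10/13,  -  5/12, - 7/17, 7/6 ] 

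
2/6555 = 2/6555 = 0.00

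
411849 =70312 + 341537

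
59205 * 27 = 1598535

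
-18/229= - 18/229 = - 0.08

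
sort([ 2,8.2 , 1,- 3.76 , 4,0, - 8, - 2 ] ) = [- 8, - 3.76, - 2,0,1,2,4,8.2 ]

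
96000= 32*3000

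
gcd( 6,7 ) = 1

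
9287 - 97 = 9190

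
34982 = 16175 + 18807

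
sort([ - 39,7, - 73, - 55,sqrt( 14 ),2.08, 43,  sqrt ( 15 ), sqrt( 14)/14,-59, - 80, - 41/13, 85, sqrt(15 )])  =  [ - 80, - 73, - 59, - 55, - 39, - 41/13,sqrt( 14 ) /14, 2.08,sqrt ( 14),sqrt( 15 ) , sqrt( 15 ), 7,43,85 ] 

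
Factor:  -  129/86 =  - 3/2 = - 2^ ( - 1 ) * 3^1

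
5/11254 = 5/11254 = 0.00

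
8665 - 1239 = 7426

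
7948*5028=39962544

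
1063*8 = 8504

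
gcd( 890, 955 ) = 5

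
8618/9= 957 + 5/9=957.56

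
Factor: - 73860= -2^2*3^1*5^1*1231^1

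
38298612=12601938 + 25696674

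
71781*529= 37972149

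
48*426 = 20448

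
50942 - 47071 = 3871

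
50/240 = 5/24 = 0.21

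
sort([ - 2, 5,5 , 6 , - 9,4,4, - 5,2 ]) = [ - 9, - 5, - 2,2 , 4 , 4, 5,5, 6] 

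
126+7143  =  7269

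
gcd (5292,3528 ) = 1764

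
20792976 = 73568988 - 52776012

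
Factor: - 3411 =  - 3^2 *379^1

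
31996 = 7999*4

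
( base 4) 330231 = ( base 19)AE9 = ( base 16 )F2D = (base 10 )3885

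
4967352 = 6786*732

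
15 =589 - 574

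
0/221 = 0 = 0.00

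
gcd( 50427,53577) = 9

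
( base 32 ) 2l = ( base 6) 221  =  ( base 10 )85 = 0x55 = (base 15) 5A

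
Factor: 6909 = 3^1*7^2 * 47^1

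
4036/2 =2018 = 2018.00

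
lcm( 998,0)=0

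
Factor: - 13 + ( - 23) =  - 36 =- 2^2*3^2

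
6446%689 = 245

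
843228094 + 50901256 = 894129350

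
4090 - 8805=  - 4715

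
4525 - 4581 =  - 56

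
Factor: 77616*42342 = 3286416672 = 2^5*3^3*7^2*11^1*7057^1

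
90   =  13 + 77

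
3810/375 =254/25=10.16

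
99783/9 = 11087 = 11087.00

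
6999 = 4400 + 2599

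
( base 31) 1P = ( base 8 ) 70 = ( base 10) 56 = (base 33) 1n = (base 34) 1M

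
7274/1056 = 6 + 469/528 = 6.89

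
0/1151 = 0= 0.00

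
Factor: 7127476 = 2^2*89^1*20021^1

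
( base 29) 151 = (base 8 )1733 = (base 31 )10Q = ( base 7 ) 2610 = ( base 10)987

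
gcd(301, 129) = 43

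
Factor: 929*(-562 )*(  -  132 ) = 2^3*3^1*11^1*281^1*929^1=68916936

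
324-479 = -155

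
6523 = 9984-3461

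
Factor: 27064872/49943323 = 2^3*3^2*59^( - 1 )*61^( - 1)*13877^( - 1)*375901^1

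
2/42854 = 1/21427 = 0.00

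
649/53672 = 649/53672=   0.01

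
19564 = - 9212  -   - 28776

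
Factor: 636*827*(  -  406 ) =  - 213544632 = - 2^3 * 3^1*7^1*29^1 * 53^1 *827^1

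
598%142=30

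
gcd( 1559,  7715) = 1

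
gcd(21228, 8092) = 4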